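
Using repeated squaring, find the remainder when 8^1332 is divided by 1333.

8^1 ≡ 8 (mod 1333)
8^2 ≡ 8^2 = 64 ≡ 64 (mod 1333)
8^4 ≡ 64^2 = 4096 ≡ 97 (mod 1333)
8^8 ≡ 97^2 = 9409 ≡ 78 (mod 1333)
8^16 ≡ 78^2 = 6084 ≡ 752 (mod 1333)
8^32 ≡ 752^2 = 565504 ≡ 312 (mod 1333)
8^64 ≡ 312^2 = 97344 ≡ 35 (mod 1333)
8^128 ≡ 35^2 = 1225 ≡ 1225 (mod 1333)
8^256 ≡ 1225^2 = 1500625 ≡ 1000 (mod 1333)
8^512 ≡ 1000^2 = 1000000 ≡ 250 (mod 1333)
8^1024 ≡ 250^2 = 62500 ≡ 1182 (mod 1333)
1332 = 1024 + 256 + 32 + 16 + 4 in binary powers of 2.
So 8^1332 ≡ 1182 · 1000 · 312 · 752 · 97 ≡ 64 (mod 1333).
Since 64 ≠ 1, base 8 is a Fermat witness: 1333 is composite.

64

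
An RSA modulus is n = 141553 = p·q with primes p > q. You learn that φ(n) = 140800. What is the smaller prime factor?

353

φ(n) = (p−1)(q−1) = n − (p+q) + 1, so p + q = 141553 − 140800 + 1 = 754.
p and q are the roots of t² − 754t + 141553 = 0.
Discriminant: 754² − 4·141553 = 568516 − 566212 = 2304; √2304 = 48.
q = (754 − 48)/2 = 353, p = (754 + 48)/2 = 401.
Check: 353 · 401 = 141553.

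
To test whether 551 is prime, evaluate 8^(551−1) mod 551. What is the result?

486

8^1 ≡ 8 (mod 551)
8^2 ≡ 8^2 = 64 ≡ 64 (mod 551)
8^4 ≡ 64^2 = 4096 ≡ 239 (mod 551)
8^8 ≡ 239^2 = 57121 ≡ 368 (mod 551)
8^16 ≡ 368^2 = 135424 ≡ 429 (mod 551)
8^32 ≡ 429^2 = 184041 ≡ 7 (mod 551)
8^64 ≡ 7^2 = 49 ≡ 49 (mod 551)
8^128 ≡ 49^2 = 2401 ≡ 197 (mod 551)
8^256 ≡ 197^2 = 38809 ≡ 239 (mod 551)
8^512 ≡ 239^2 = 57121 ≡ 368 (mod 551)
550 = 512 + 32 + 4 + 2 in binary powers of 2.
So 8^550 ≡ 368 · 7 · 239 · 64 ≡ 486 (mod 551).
Since 486 ≠ 1, base 8 is a Fermat witness: 551 is composite.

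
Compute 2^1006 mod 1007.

271

2^1 ≡ 2 (mod 1007)
2^2 ≡ 2^2 = 4 ≡ 4 (mod 1007)
2^4 ≡ 4^2 = 16 ≡ 16 (mod 1007)
2^8 ≡ 16^2 = 256 ≡ 256 (mod 1007)
2^16 ≡ 256^2 = 65536 ≡ 81 (mod 1007)
2^32 ≡ 81^2 = 6561 ≡ 519 (mod 1007)
2^64 ≡ 519^2 = 269361 ≡ 492 (mod 1007)
2^128 ≡ 492^2 = 242064 ≡ 384 (mod 1007)
2^256 ≡ 384^2 = 147456 ≡ 434 (mod 1007)
2^512 ≡ 434^2 = 188356 ≡ 47 (mod 1007)
1006 = 512 + 256 + 128 + 64 + 32 + 8 + 4 + 2 in binary powers of 2.
So 2^1006 ≡ 47 · 434 · 384 · 492 · 519 · 256 · 16 · 4 ≡ 271 (mod 1007).
Since 271 ≠ 1, base 2 is a Fermat witness: 1007 is composite.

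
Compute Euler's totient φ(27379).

Factor: 27379 = 11 · 19 · 131.
φ(27379) = (11−1) · (19−1) · (131−1) = 10 · 18 · 130 = 23400.

23400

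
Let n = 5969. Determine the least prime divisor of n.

47

5969 is odd.
Digit sum 29, not divisible by 3.
Ends in 9: not divisible by 5.
7: 5969 = 7·852 + 5
11: 5969 = 11·542 + 7
13: 5969 = 13·459 + 2
17: 5969 = 17·351 + 2
19: 5969 = 19·314 + 3
23: 5969 = 23·259 + 12
29: 5969 = 29·205 + 24
31: 5969 = 31·192 + 17
37: 5969 = 37·161 + 12
41: 5969 = 41·145 + 24
43: 5969 = 43·138 + 35
47: 5969 = 47·127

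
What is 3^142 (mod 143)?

42

3^1 ≡ 3 (mod 143)
3^2 ≡ 3^2 = 9 ≡ 9 (mod 143)
3^4 ≡ 9^2 = 81 ≡ 81 (mod 143)
3^8 ≡ 81^2 = 6561 ≡ 126 (mod 143)
3^16 ≡ 126^2 = 15876 ≡ 3 (mod 143)
3^32 ≡ 3^2 = 9 ≡ 9 (mod 143)
3^64 ≡ 9^2 = 81 ≡ 81 (mod 143)
3^128 ≡ 81^2 = 6561 ≡ 126 (mod 143)
142 = 128 + 8 + 4 + 2 in binary powers of 2.
So 3^142 ≡ 126 · 126 · 81 · 9 ≡ 42 (mod 143).
Since 42 ≠ 1, base 3 is a Fermat witness: 143 is composite.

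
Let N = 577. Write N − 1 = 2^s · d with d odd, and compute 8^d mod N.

27

577 − 1 = 576 = 2^6 · 9, so d = 9.
8^1 ≡ 8 (mod 577)
8^2 ≡ 8^2 = 64 ≡ 64 (mod 577)
8^4 ≡ 64^2 = 4096 ≡ 57 (mod 577)
8^8 ≡ 57^2 = 3249 ≡ 364 (mod 577)
9 = 8 + 1 in binary powers of 2.
So 8^9 ≡ 364 · 8 ≡ 27 (mod 577).
Squaring chain: 27 → 152 → 24 → 576 → 1 → 1; reaches −1, so base 8 does not prove 577 composite.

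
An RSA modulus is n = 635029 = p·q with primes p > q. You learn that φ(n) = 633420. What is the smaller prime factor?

φ(n) = (p−1)(q−1) = n − (p+q) + 1, so p + q = 635029 − 633420 + 1 = 1610.
p and q are the roots of t² − 1610t + 635029 = 0.
Discriminant: 1610² − 4·635029 = 2592100 − 2540116 = 51984; √51984 = 228.
q = (1610 − 228)/2 = 691, p = (1610 + 228)/2 = 919.
Check: 691 · 919 = 635029.

691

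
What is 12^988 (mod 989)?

12^1 ≡ 12 (mod 989)
12^2 ≡ 12^2 = 144 ≡ 144 (mod 989)
12^4 ≡ 144^2 = 20736 ≡ 956 (mod 989)
12^8 ≡ 956^2 = 913936 ≡ 100 (mod 989)
12^16 ≡ 100^2 = 10000 ≡ 110 (mod 989)
12^32 ≡ 110^2 = 12100 ≡ 232 (mod 989)
12^64 ≡ 232^2 = 53824 ≡ 418 (mod 989)
12^128 ≡ 418^2 = 174724 ≡ 660 (mod 989)
12^256 ≡ 660^2 = 435600 ≡ 440 (mod 989)
12^512 ≡ 440^2 = 193600 ≡ 745 (mod 989)
988 = 512 + 256 + 128 + 64 + 16 + 8 + 4 in binary powers of 2.
So 12^988 ≡ 745 · 440 · 660 · 418 · 110 · 100 · 956 ≡ 418 (mod 989).
Since 418 ≠ 1, base 12 is a Fermat witness: 989 is composite.

418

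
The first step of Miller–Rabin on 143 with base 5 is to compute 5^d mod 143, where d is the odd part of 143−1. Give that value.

60

143 − 1 = 142 = 2^1 · 71, so d = 71.
5^1 ≡ 5 (mod 143)
5^2 ≡ 5^2 = 25 ≡ 25 (mod 143)
5^4 ≡ 25^2 = 625 ≡ 53 (mod 143)
5^8 ≡ 53^2 = 2809 ≡ 92 (mod 143)
5^16 ≡ 92^2 = 8464 ≡ 27 (mod 143)
5^32 ≡ 27^2 = 729 ≡ 14 (mod 143)
5^64 ≡ 14^2 = 196 ≡ 53 (mod 143)
71 = 64 + 4 + 2 + 1 in binary powers of 2.
So 5^71 ≡ 53 · 53 · 25 · 5 ≡ 60 (mod 143).
Squaring chain: 60; never reaches −1, so base 5 is a Miller–Rabin witness that 143 is composite.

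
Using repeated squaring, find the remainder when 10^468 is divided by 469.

10^1 ≡ 10 (mod 469)
10^2 ≡ 10^2 = 100 ≡ 100 (mod 469)
10^4 ≡ 100^2 = 10000 ≡ 151 (mod 469)
10^8 ≡ 151^2 = 22801 ≡ 289 (mod 469)
10^16 ≡ 289^2 = 83521 ≡ 39 (mod 469)
10^32 ≡ 39^2 = 1521 ≡ 114 (mod 469)
10^64 ≡ 114^2 = 12996 ≡ 333 (mod 469)
10^128 ≡ 333^2 = 110889 ≡ 205 (mod 469)
10^256 ≡ 205^2 = 42025 ≡ 284 (mod 469)
468 = 256 + 128 + 64 + 16 + 4 in binary powers of 2.
So 10^468 ≡ 284 · 205 · 333 · 39 · 151 ≡ 92 (mod 469).
Since 92 ≠ 1, base 10 is a Fermat witness: 469 is composite.

92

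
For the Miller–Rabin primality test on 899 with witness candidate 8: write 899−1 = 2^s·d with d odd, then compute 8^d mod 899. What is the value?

66

899 − 1 = 898 = 2^1 · 449, so d = 449.
8^1 ≡ 8 (mod 899)
8^2 ≡ 8^2 = 64 ≡ 64 (mod 899)
8^4 ≡ 64^2 = 4096 ≡ 500 (mod 899)
8^8 ≡ 500^2 = 250000 ≡ 78 (mod 899)
8^16 ≡ 78^2 = 6084 ≡ 690 (mod 899)
8^32 ≡ 690^2 = 476100 ≡ 529 (mod 899)
8^64 ≡ 529^2 = 279841 ≡ 252 (mod 899)
8^128 ≡ 252^2 = 63504 ≡ 574 (mod 899)
8^256 ≡ 574^2 = 329476 ≡ 442 (mod 899)
449 = 256 + 128 + 64 + 1 in binary powers of 2.
So 8^449 ≡ 442 · 574 · 252 · 8 ≡ 66 (mod 899).
Squaring chain: 66; never reaches −1, so base 8 is a Miller–Rabin witness that 899 is composite.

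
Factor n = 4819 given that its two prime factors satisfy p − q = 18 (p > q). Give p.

Since p = q + 18, we have 4819 = q(q + 18), so q² + 18q − 4819 = 0.
Discriminant: 18² + 4·4819 = 324 + 19276 = 19600; √19600 = 140.
q = (−18 + 140)/2 = 61, and p = q + 18 = 79.
Check: 61 · 79 = 4819.

79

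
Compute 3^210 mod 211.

1

3^1 ≡ 3 (mod 211)
3^2 ≡ 3^2 = 9 ≡ 9 (mod 211)
3^4 ≡ 9^2 = 81 ≡ 81 (mod 211)
3^8 ≡ 81^2 = 6561 ≡ 20 (mod 211)
3^16 ≡ 20^2 = 400 ≡ 189 (mod 211)
3^32 ≡ 189^2 = 35721 ≡ 62 (mod 211)
3^64 ≡ 62^2 = 3844 ≡ 46 (mod 211)
3^128 ≡ 46^2 = 2116 ≡ 6 (mod 211)
210 = 128 + 64 + 16 + 2 in binary powers of 2.
So 3^210 ≡ 6 · 46 · 189 · 9 ≡ 1 (mod 211).
Since the result is 1, base 3 gives no evidence that 211 is composite.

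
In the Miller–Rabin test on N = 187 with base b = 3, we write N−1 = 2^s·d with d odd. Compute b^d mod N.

187 − 1 = 186 = 2^1 · 93, so d = 93.
3^1 ≡ 3 (mod 187)
3^2 ≡ 3^2 = 9 ≡ 9 (mod 187)
3^4 ≡ 9^2 = 81 ≡ 81 (mod 187)
3^8 ≡ 81^2 = 6561 ≡ 16 (mod 187)
3^16 ≡ 16^2 = 256 ≡ 69 (mod 187)
3^32 ≡ 69^2 = 4761 ≡ 86 (mod 187)
3^64 ≡ 86^2 = 7396 ≡ 103 (mod 187)
93 = 64 + 16 + 8 + 4 + 1 in binary powers of 2.
So 3^93 ≡ 103 · 69 · 16 · 81 · 3 ≡ 148 (mod 187).
Squaring chain: 148; never reaches −1, so base 3 is a Miller–Rabin witness that 187 is composite.

148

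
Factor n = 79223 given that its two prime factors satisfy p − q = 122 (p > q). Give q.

227

Since p = q + 122, we have 79223 = q(q + 122), so q² + 122q − 79223 = 0.
Discriminant: 122² + 4·79223 = 14884 + 316892 = 331776; √331776 = 576.
q = (−122 + 576)/2 = 227, and p = q + 122 = 349.
Check: 227 · 349 = 79223.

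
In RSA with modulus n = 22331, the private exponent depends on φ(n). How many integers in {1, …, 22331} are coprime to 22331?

Factor: 22331 = 137 · 163.
φ(22331) = (137−1) · (163−1) = 136 · 162 = 22032.

22032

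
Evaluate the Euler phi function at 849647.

822528

Factor: 849647 = 73 · 103 · 113.
φ(849647) = (73−1) · (103−1) · (113−1) = 72 · 102 · 112 = 822528.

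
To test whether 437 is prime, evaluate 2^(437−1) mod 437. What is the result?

2^1 ≡ 2 (mod 437)
2^2 ≡ 2^2 = 4 ≡ 4 (mod 437)
2^4 ≡ 4^2 = 16 ≡ 16 (mod 437)
2^8 ≡ 16^2 = 256 ≡ 256 (mod 437)
2^16 ≡ 256^2 = 65536 ≡ 423 (mod 437)
2^32 ≡ 423^2 = 178929 ≡ 196 (mod 437)
2^64 ≡ 196^2 = 38416 ≡ 397 (mod 437)
2^128 ≡ 397^2 = 157609 ≡ 289 (mod 437)
2^256 ≡ 289^2 = 83521 ≡ 54 (mod 437)
436 = 256 + 128 + 32 + 16 + 4 in binary powers of 2.
So 2^436 ≡ 54 · 289 · 196 · 423 · 16 ≡ 358 (mod 437).
Since 358 ≠ 1, base 2 is a Fermat witness: 437 is composite.

358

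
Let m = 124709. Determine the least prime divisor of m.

13

124709 is odd.
Digit sum 23, not divisible by 3.
Ends in 9: not divisible by 5.
7: 124709 = 7·17815 + 4
11: 124709 = 11·11337 + 2
13: 124709 = 13·9593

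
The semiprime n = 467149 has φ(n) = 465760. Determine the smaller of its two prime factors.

φ(n) = (p−1)(q−1) = n − (p+q) + 1, so p + q = 467149 − 465760 + 1 = 1390.
p and q are the roots of t² − 1390t + 467149 = 0.
Discriminant: 1390² − 4·467149 = 1932100 − 1868596 = 63504; √63504 = 252.
q = (1390 − 252)/2 = 569, p = (1390 + 252)/2 = 821.
Check: 569 · 821 = 467149.

569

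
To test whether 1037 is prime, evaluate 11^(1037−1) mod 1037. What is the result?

489

11^1 ≡ 11 (mod 1037)
11^2 ≡ 11^2 = 121 ≡ 121 (mod 1037)
11^4 ≡ 121^2 = 14641 ≡ 123 (mod 1037)
11^8 ≡ 123^2 = 15129 ≡ 611 (mod 1037)
11^16 ≡ 611^2 = 373321 ≡ 1 (mod 1037)
11^32 ≡ 1^2 = 1 ≡ 1 (mod 1037)
11^64 ≡ 1^2 = 1 ≡ 1 (mod 1037)
11^128 ≡ 1^2 = 1 ≡ 1 (mod 1037)
11^256 ≡ 1^2 = 1 ≡ 1 (mod 1037)
11^512 ≡ 1^2 = 1 ≡ 1 (mod 1037)
11^1024 ≡ 1^2 = 1 ≡ 1 (mod 1037)
1036 = 1024 + 8 + 4 in binary powers of 2.
So 11^1036 ≡ 1 · 611 · 123 ≡ 489 (mod 1037).
Since 489 ≠ 1, base 11 is a Fermat witness: 1037 is composite.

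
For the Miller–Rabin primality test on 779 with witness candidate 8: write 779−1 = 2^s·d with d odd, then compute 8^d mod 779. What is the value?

620

779 − 1 = 778 = 2^1 · 389, so d = 389.
8^1 ≡ 8 (mod 779)
8^2 ≡ 8^2 = 64 ≡ 64 (mod 779)
8^4 ≡ 64^2 = 4096 ≡ 201 (mod 779)
8^8 ≡ 201^2 = 40401 ≡ 672 (mod 779)
8^16 ≡ 672^2 = 451584 ≡ 543 (mod 779)
8^32 ≡ 543^2 = 294849 ≡ 387 (mod 779)
8^64 ≡ 387^2 = 149769 ≡ 201 (mod 779)
8^128 ≡ 201^2 = 40401 ≡ 672 (mod 779)
8^256 ≡ 672^2 = 451584 ≡ 543 (mod 779)
389 = 256 + 128 + 4 + 1 in binary powers of 2.
So 8^389 ≡ 543 · 672 · 201 · 8 ≡ 620 (mod 779).
Squaring chain: 620; never reaches −1, so base 8 is a Miller–Rabin witness that 779 is composite.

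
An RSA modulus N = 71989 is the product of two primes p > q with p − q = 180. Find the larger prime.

Since p = q + 180, we have 71989 = q(q + 180), so q² + 180q − 71989 = 0.
Discriminant: 180² + 4·71989 = 32400 + 287956 = 320356; √320356 = 566.
q = (−180 + 566)/2 = 193, and p = q + 180 = 373.
Check: 193 · 373 = 71989.

373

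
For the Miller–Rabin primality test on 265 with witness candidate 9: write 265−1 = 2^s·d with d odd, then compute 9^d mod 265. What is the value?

249

265 − 1 = 264 = 2^3 · 33, so d = 33.
9^1 ≡ 9 (mod 265)
9^2 ≡ 9^2 = 81 ≡ 81 (mod 265)
9^4 ≡ 81^2 = 6561 ≡ 201 (mod 265)
9^8 ≡ 201^2 = 40401 ≡ 121 (mod 265)
9^16 ≡ 121^2 = 14641 ≡ 66 (mod 265)
9^32 ≡ 66^2 = 4356 ≡ 116 (mod 265)
33 = 32 + 1 in binary powers of 2.
So 9^33 ≡ 116 · 9 ≡ 249 (mod 265).
Squaring chain: 249 → 256 → 81; never reaches −1, so base 9 is a Miller–Rabin witness that 265 is composite.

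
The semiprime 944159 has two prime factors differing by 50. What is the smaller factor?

947

Since p = q + 50, we have 944159 = q(q + 50), so q² + 50q − 944159 = 0.
Discriminant: 50² + 4·944159 = 2500 + 3776636 = 3779136; √3779136 = 1944.
q = (−50 + 1944)/2 = 947, and p = q + 50 = 997.
Check: 947 · 997 = 944159.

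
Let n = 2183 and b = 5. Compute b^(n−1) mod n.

5^1 ≡ 5 (mod 2183)
5^2 ≡ 5^2 = 25 ≡ 25 (mod 2183)
5^4 ≡ 25^2 = 625 ≡ 625 (mod 2183)
5^8 ≡ 625^2 = 390625 ≡ 2051 (mod 2183)
5^16 ≡ 2051^2 = 4206601 ≡ 2143 (mod 2183)
5^32 ≡ 2143^2 = 4592449 ≡ 1600 (mod 2183)
5^64 ≡ 1600^2 = 2560000 ≡ 1524 (mod 2183)
5^128 ≡ 1524^2 = 2322576 ≡ 2047 (mod 2183)
5^256 ≡ 2047^2 = 4190209 ≡ 1032 (mod 2183)
5^512 ≡ 1032^2 = 1065024 ≡ 1903 (mod 2183)
5^1024 ≡ 1903^2 = 3621409 ≡ 1995 (mod 2183)
5^2048 ≡ 1995^2 = 3980025 ≡ 416 (mod 2183)
2182 = 2048 + 128 + 4 + 2 in binary powers of 2.
So 5^2182 ≡ 416 · 2047 · 625 · 25 ≡ 1484 (mod 2183).
Since 1484 ≠ 1, base 5 is a Fermat witness: 2183 is composite.

1484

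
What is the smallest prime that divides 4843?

4843 is odd.
Digit sum 19, not divisible by 3.
Ends in 3: not divisible by 5.
7: 4843 = 7·691 + 6
11: 4843 = 11·440 + 3
13: 4843 = 13·372 + 7
17: 4843 = 17·284 + 15
19: 4843 = 19·254 + 17
23: 4843 = 23·210 + 13
29: 4843 = 29·167

29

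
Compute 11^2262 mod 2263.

2093

11^1 ≡ 11 (mod 2263)
11^2 ≡ 11^2 = 121 ≡ 121 (mod 2263)
11^4 ≡ 121^2 = 14641 ≡ 1063 (mod 2263)
11^8 ≡ 1063^2 = 1129969 ≡ 732 (mod 2263)
11^16 ≡ 732^2 = 535824 ≡ 1756 (mod 2263)
11^32 ≡ 1756^2 = 3083536 ≡ 1330 (mod 2263)
11^64 ≡ 1330^2 = 1768900 ≡ 1497 (mod 2263)
11^128 ≡ 1497^2 = 2241009 ≡ 639 (mod 2263)
11^256 ≡ 639^2 = 408321 ≡ 981 (mod 2263)
11^512 ≡ 981^2 = 962361 ≡ 586 (mod 2263)
11^1024 ≡ 586^2 = 343396 ≡ 1683 (mod 2263)
11^2048 ≡ 1683^2 = 2832489 ≡ 1476 (mod 2263)
2262 = 2048 + 128 + 64 + 16 + 4 + 2 in binary powers of 2.
So 11^2262 ≡ 1476 · 639 · 1497 · 1756 · 1063 · 121 ≡ 2093 (mod 2263).
Since 2093 ≠ 1, base 11 is a Fermat witness: 2263 is composite.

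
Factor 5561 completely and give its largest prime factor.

83

5561 = 67 · 83
83 is prime.
So 5561 = 67 · 83; the largest prime factor is 83.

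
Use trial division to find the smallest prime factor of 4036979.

79

4036979 is odd.
Digit sum 38, not divisible by 3.
Ends in 9: not divisible by 5.
7: 4036979 = 7·576711 + 2
11: 4036979 = 11·366998 + 1
13: 4036979 = 13·310536 + 11
17: 4036979 = 17·237469 + 6
19: 4036979 = 19·212472 + 11
23: 4036979 = 23·175520 + 19
29: 4036979 = 29·139206 + 5
31: 4036979 = 31·130225 + 4
37: 4036979 = 37·109107 + 20
41: 4036979 = 41·98462 + 37
43: 4036979 = 43·93883 + 10
47: 4036979 = 47·85893 + 8
53: 4036979 = 53·76169 + 22
59: 4036979 = 59·68423 + 22
61: 4036979 = 61·66179 + 60
67: 4036979 = 67·60253 + 28
71: 4036979 = 71·56858 + 61
73: 4036979 = 73·55301 + 6
79: 4036979 = 79·51101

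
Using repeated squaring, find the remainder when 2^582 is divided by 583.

70

2^1 ≡ 2 (mod 583)
2^2 ≡ 2^2 = 4 ≡ 4 (mod 583)
2^4 ≡ 4^2 = 16 ≡ 16 (mod 583)
2^8 ≡ 16^2 = 256 ≡ 256 (mod 583)
2^16 ≡ 256^2 = 65536 ≡ 240 (mod 583)
2^32 ≡ 240^2 = 57600 ≡ 466 (mod 583)
2^64 ≡ 466^2 = 217156 ≡ 280 (mod 583)
2^128 ≡ 280^2 = 78400 ≡ 278 (mod 583)
2^256 ≡ 278^2 = 77284 ≡ 328 (mod 583)
2^512 ≡ 328^2 = 107584 ≡ 312 (mod 583)
582 = 512 + 64 + 4 + 2 in binary powers of 2.
So 2^582 ≡ 312 · 280 · 16 · 4 ≡ 70 (mod 583).
Since 70 ≠ 1, base 2 is a Fermat witness: 583 is composite.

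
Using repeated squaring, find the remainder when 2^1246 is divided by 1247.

2^1 ≡ 2 (mod 1247)
2^2 ≡ 2^2 = 4 ≡ 4 (mod 1247)
2^4 ≡ 4^2 = 16 ≡ 16 (mod 1247)
2^8 ≡ 16^2 = 256 ≡ 256 (mod 1247)
2^16 ≡ 256^2 = 65536 ≡ 692 (mod 1247)
2^32 ≡ 692^2 = 478864 ≡ 16 (mod 1247)
2^64 ≡ 16^2 = 256 ≡ 256 (mod 1247)
2^128 ≡ 256^2 = 65536 ≡ 692 (mod 1247)
2^256 ≡ 692^2 = 478864 ≡ 16 (mod 1247)
2^512 ≡ 16^2 = 256 ≡ 256 (mod 1247)
2^1024 ≡ 256^2 = 65536 ≡ 692 (mod 1247)
1246 = 1024 + 128 + 64 + 16 + 8 + 4 + 2 in binary powers of 2.
So 2^1246 ≡ 692 · 692 · 256 · 692 · 256 · 16 · 4 ≡ 173 (mod 1247).
Since 173 ≠ 1, base 2 is a Fermat witness: 1247 is composite.

173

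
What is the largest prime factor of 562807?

53

562807 = 7 · 80401
80401 = 37 · 2173
2173 = 41 · 53
53 is prime.
So 562807 = 7 · 37 · 41 · 53; the largest prime factor is 53.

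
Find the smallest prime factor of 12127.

12127 is odd.
Digit sum 13, not divisible by 3.
Ends in 7: not divisible by 5.
7: 12127 = 7·1732 + 3
11: 12127 = 11·1102 + 5
13: 12127 = 13·932 + 11
17: 12127 = 17·713 + 6
19: 12127 = 19·638 + 5
23: 12127 = 23·527 + 6
29: 12127 = 29·418 + 5
31: 12127 = 31·391 + 6
37: 12127 = 37·327 + 28
41: 12127 = 41·295 + 32
43: 12127 = 43·282 + 1
47: 12127 = 47·258 + 1
53: 12127 = 53·228 + 43
59: 12127 = 59·205 + 32
61: 12127 = 61·198 + 49
67: 12127 = 67·181

67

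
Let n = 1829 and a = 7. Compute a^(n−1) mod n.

7^1 ≡ 7 (mod 1829)
7^2 ≡ 7^2 = 49 ≡ 49 (mod 1829)
7^4 ≡ 49^2 = 2401 ≡ 572 (mod 1829)
7^8 ≡ 572^2 = 327184 ≡ 1622 (mod 1829)
7^16 ≡ 1622^2 = 2630884 ≡ 782 (mod 1829)
7^32 ≡ 782^2 = 611524 ≡ 638 (mod 1829)
7^64 ≡ 638^2 = 407044 ≡ 1006 (mod 1829)
7^128 ≡ 1006^2 = 1012036 ≡ 599 (mod 1829)
7^256 ≡ 599^2 = 358801 ≡ 317 (mod 1829)
7^512 ≡ 317^2 = 100489 ≡ 1723 (mod 1829)
7^1024 ≡ 1723^2 = 2968729 ≡ 262 (mod 1829)
1828 = 1024 + 512 + 256 + 32 + 4 in binary powers of 2.
So 7^1828 ≡ 262 · 1723 · 317 · 638 · 572 ≡ 1600 (mod 1829).
Since 1600 ≠ 1, base 7 is a Fermat witness: 1829 is composite.

1600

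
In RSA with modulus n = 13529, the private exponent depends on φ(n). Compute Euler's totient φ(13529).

13284

Factor: 13529 = 83 · 163.
φ(13529) = (83−1) · (163−1) = 82 · 162 = 13284.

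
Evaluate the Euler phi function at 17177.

Factor: 17177 = 89 · 193.
φ(17177) = (89−1) · (193−1) = 88 · 192 = 16896.

16896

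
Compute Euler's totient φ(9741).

Factor: 9741 = 3 · 17 · 191.
φ(9741) = (3−1) · (17−1) · (191−1) = 2 · 16 · 190 = 6080.

6080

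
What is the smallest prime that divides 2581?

29

2581 is odd.
Digit sum 16, not divisible by 3.
Ends in 1: not divisible by 5.
7: 2581 = 7·368 + 5
11: 2581 = 11·234 + 7
13: 2581 = 13·198 + 7
17: 2581 = 17·151 + 14
19: 2581 = 19·135 + 16
23: 2581 = 23·112 + 5
29: 2581 = 29·89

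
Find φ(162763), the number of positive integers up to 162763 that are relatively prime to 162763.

Factor: 162763 = 37 · 53 · 83.
φ(162763) = (37−1) · (53−1) · (83−1) = 36 · 52 · 82 = 153504.

153504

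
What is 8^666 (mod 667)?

473

8^1 ≡ 8 (mod 667)
8^2 ≡ 8^2 = 64 ≡ 64 (mod 667)
8^4 ≡ 64^2 = 4096 ≡ 94 (mod 667)
8^8 ≡ 94^2 = 8836 ≡ 165 (mod 667)
8^16 ≡ 165^2 = 27225 ≡ 545 (mod 667)
8^32 ≡ 545^2 = 297025 ≡ 210 (mod 667)
8^64 ≡ 210^2 = 44100 ≡ 78 (mod 667)
8^128 ≡ 78^2 = 6084 ≡ 81 (mod 667)
8^256 ≡ 81^2 = 6561 ≡ 558 (mod 667)
8^512 ≡ 558^2 = 311364 ≡ 542 (mod 667)
666 = 512 + 128 + 16 + 8 + 2 in binary powers of 2.
So 8^666 ≡ 542 · 81 · 545 · 165 · 64 ≡ 473 (mod 667).
Since 473 ≠ 1, base 8 is a Fermat witness: 667 is composite.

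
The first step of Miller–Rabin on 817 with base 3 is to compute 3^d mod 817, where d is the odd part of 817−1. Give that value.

817 − 1 = 816 = 2^4 · 51, so d = 51.
3^1 ≡ 3 (mod 817)
3^2 ≡ 3^2 = 9 ≡ 9 (mod 817)
3^4 ≡ 9^2 = 81 ≡ 81 (mod 817)
3^8 ≡ 81^2 = 6561 ≡ 25 (mod 817)
3^16 ≡ 25^2 = 625 ≡ 625 (mod 817)
3^32 ≡ 625^2 = 390625 ≡ 99 (mod 817)
51 = 32 + 16 + 2 + 1 in binary powers of 2.
So 3^51 ≡ 99 · 625 · 9 · 3 ≡ 677 (mod 817).
Squaring chain: 677 → 809 → 64 → 11; never reaches −1, so base 3 is a Miller–Rabin witness that 817 is composite.

677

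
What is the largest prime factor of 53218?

53218 = 2 · 26609
26609 = 11 · 2419
2419 = 41 · 59
59 is prime.
So 53218 = 2 · 11 · 41 · 59; the largest prime factor is 59.

59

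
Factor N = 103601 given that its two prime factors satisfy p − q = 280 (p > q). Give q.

Since p = q + 280, we have 103601 = q(q + 280), so q² + 280q − 103601 = 0.
Discriminant: 280² + 4·103601 = 78400 + 414404 = 492804; √492804 = 702.
q = (−280 + 702)/2 = 211, and p = q + 280 = 491.
Check: 211 · 491 = 103601.

211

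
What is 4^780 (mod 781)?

4^1 ≡ 4 (mod 781)
4^2 ≡ 4^2 = 16 ≡ 16 (mod 781)
4^4 ≡ 16^2 = 256 ≡ 256 (mod 781)
4^8 ≡ 256^2 = 65536 ≡ 713 (mod 781)
4^16 ≡ 713^2 = 508369 ≡ 719 (mod 781)
4^32 ≡ 719^2 = 516961 ≡ 720 (mod 781)
4^64 ≡ 720^2 = 518400 ≡ 597 (mod 781)
4^128 ≡ 597^2 = 356409 ≡ 273 (mod 781)
4^256 ≡ 273^2 = 74529 ≡ 334 (mod 781)
4^512 ≡ 334^2 = 111556 ≡ 654 (mod 781)
780 = 512 + 256 + 8 + 4 in binary powers of 2.
So 4^780 ≡ 654 · 334 · 713 · 256 ≡ 474 (mod 781).
Since 474 ≠ 1, base 4 is a Fermat witness: 781 is composite.

474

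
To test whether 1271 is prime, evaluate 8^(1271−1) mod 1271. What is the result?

1024

8^1 ≡ 8 (mod 1271)
8^2 ≡ 8^2 = 64 ≡ 64 (mod 1271)
8^4 ≡ 64^2 = 4096 ≡ 283 (mod 1271)
8^8 ≡ 283^2 = 80089 ≡ 16 (mod 1271)
8^16 ≡ 16^2 = 256 ≡ 256 (mod 1271)
8^32 ≡ 256^2 = 65536 ≡ 715 (mod 1271)
8^64 ≡ 715^2 = 511225 ≡ 283 (mod 1271)
8^128 ≡ 283^2 = 80089 ≡ 16 (mod 1271)
8^256 ≡ 16^2 = 256 ≡ 256 (mod 1271)
8^512 ≡ 256^2 = 65536 ≡ 715 (mod 1271)
8^1024 ≡ 715^2 = 511225 ≡ 283 (mod 1271)
1270 = 1024 + 128 + 64 + 32 + 16 + 4 + 2 in binary powers of 2.
So 8^1270 ≡ 283 · 16 · 283 · 715 · 256 · 283 · 64 ≡ 1024 (mod 1271).
Since 1024 ≠ 1, base 8 is a Fermat witness: 1271 is composite.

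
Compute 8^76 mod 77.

8^1 ≡ 8 (mod 77)
8^2 ≡ 8^2 = 64 ≡ 64 (mod 77)
8^4 ≡ 64^2 = 4096 ≡ 15 (mod 77)
8^8 ≡ 15^2 = 225 ≡ 71 (mod 77)
8^16 ≡ 71^2 = 5041 ≡ 36 (mod 77)
8^32 ≡ 36^2 = 1296 ≡ 64 (mod 77)
8^64 ≡ 64^2 = 4096 ≡ 15 (mod 77)
76 = 64 + 8 + 4 in binary powers of 2.
So 8^76 ≡ 15 · 71 · 15 ≡ 36 (mod 77).
Since 36 ≠ 1, base 8 is a Fermat witness: 77 is composite.

36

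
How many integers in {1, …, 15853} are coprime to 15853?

Factor: 15853 = 83 · 191.
φ(15853) = (83−1) · (191−1) = 82 · 190 = 15580.

15580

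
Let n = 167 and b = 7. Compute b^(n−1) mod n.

7^1 ≡ 7 (mod 167)
7^2 ≡ 7^2 = 49 ≡ 49 (mod 167)
7^4 ≡ 49^2 = 2401 ≡ 63 (mod 167)
7^8 ≡ 63^2 = 3969 ≡ 128 (mod 167)
7^16 ≡ 128^2 = 16384 ≡ 18 (mod 167)
7^32 ≡ 18^2 = 324 ≡ 157 (mod 167)
7^64 ≡ 157^2 = 24649 ≡ 100 (mod 167)
7^128 ≡ 100^2 = 10000 ≡ 147 (mod 167)
166 = 128 + 32 + 4 + 2 in binary powers of 2.
So 7^166 ≡ 147 · 157 · 63 · 49 ≡ 1 (mod 167).
Since the result is 1, base 7 gives no evidence that 167 is composite.

1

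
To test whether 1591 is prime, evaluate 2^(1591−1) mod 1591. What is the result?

2^1 ≡ 2 (mod 1591)
2^2 ≡ 2^2 = 4 ≡ 4 (mod 1591)
2^4 ≡ 4^2 = 16 ≡ 16 (mod 1591)
2^8 ≡ 16^2 = 256 ≡ 256 (mod 1591)
2^16 ≡ 256^2 = 65536 ≡ 305 (mod 1591)
2^32 ≡ 305^2 = 93025 ≡ 747 (mod 1591)
2^64 ≡ 747^2 = 558009 ≡ 1159 (mod 1591)
2^128 ≡ 1159^2 = 1343281 ≡ 477 (mod 1591)
2^256 ≡ 477^2 = 227529 ≡ 16 (mod 1591)
2^512 ≡ 16^2 = 256 ≡ 256 (mod 1591)
2^1024 ≡ 256^2 = 65536 ≡ 305 (mod 1591)
1590 = 1024 + 512 + 32 + 16 + 4 + 2 in binary powers of 2.
So 2^1590 ≡ 305 · 256 · 747 · 305 · 16 · 4 ≡ 471 (mod 1591).
Since 471 ≠ 1, base 2 is a Fermat witness: 1591 is composite.

471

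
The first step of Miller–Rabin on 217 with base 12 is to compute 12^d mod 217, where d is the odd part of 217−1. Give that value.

27

217 − 1 = 216 = 2^3 · 27, so d = 27.
12^1 ≡ 12 (mod 217)
12^2 ≡ 12^2 = 144 ≡ 144 (mod 217)
12^4 ≡ 144^2 = 20736 ≡ 121 (mod 217)
12^8 ≡ 121^2 = 14641 ≡ 102 (mod 217)
12^16 ≡ 102^2 = 10404 ≡ 205 (mod 217)
27 = 16 + 8 + 2 + 1 in binary powers of 2.
So 12^27 ≡ 205 · 102 · 144 · 12 ≡ 27 (mod 217).
Squaring chain: 27 → 78 → 8; never reaches −1, so base 12 is a Miller–Rabin witness that 217 is composite.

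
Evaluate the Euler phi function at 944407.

912288

Factor: 944407 = 53 · 103 · 173.
φ(944407) = (53−1) · (103−1) · (173−1) = 52 · 102 · 172 = 912288.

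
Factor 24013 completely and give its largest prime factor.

24013 = 11 · 2183
2183 = 37 · 59
59 is prime.
So 24013 = 11 · 37 · 59; the largest prime factor is 59.

59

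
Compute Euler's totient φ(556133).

Factor: 556133 = 29 · 127 · 151.
φ(556133) = (29−1) · (127−1) · (151−1) = 28 · 126 · 150 = 529200.

529200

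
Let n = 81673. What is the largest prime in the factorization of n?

81673 = 23 · 3551
3551 = 53 · 67
67 is prime.
So 81673 = 23 · 53 · 67; the largest prime factor is 67.

67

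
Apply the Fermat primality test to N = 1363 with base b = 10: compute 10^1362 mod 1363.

10^1 ≡ 10 (mod 1363)
10^2 ≡ 10^2 = 100 ≡ 100 (mod 1363)
10^4 ≡ 100^2 = 10000 ≡ 459 (mod 1363)
10^8 ≡ 459^2 = 210681 ≡ 779 (mod 1363)
10^16 ≡ 779^2 = 606841 ≡ 306 (mod 1363)
10^32 ≡ 306^2 = 93636 ≡ 952 (mod 1363)
10^64 ≡ 952^2 = 906304 ≡ 1272 (mod 1363)
10^128 ≡ 1272^2 = 1617984 ≡ 103 (mod 1363)
10^256 ≡ 103^2 = 10609 ≡ 1068 (mod 1363)
10^512 ≡ 1068^2 = 1140624 ≡ 1156 (mod 1363)
10^1024 ≡ 1156^2 = 1336336 ≡ 596 (mod 1363)
1362 = 1024 + 256 + 64 + 16 + 2 in binary powers of 2.
So 10^1362 ≡ 596 · 1068 · 1272 · 306 · 100 ≡ 63 (mod 1363).
Since 63 ≠ 1, base 10 is a Fermat witness: 1363 is composite.

63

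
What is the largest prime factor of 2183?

2183 = 37 · 59
59 is prime.
So 2183 = 37 · 59; the largest prime factor is 59.

59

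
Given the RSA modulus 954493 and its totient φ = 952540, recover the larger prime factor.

983

φ(n) = (p−1)(q−1) = n − (p+q) + 1, so p + q = 954493 − 952540 + 1 = 1954.
p and q are the roots of t² − 1954t + 954493 = 0.
Discriminant: 1954² − 4·954493 = 3818116 − 3817972 = 144; √144 = 12.
q = (1954 − 12)/2 = 971, p = (1954 + 12)/2 = 983.
Check: 971 · 983 = 954493.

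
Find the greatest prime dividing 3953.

3953 = 59 · 67
67 is prime.
So 3953 = 59 · 67; the largest prime factor is 67.

67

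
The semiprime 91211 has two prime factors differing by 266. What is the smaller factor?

Since p = q + 266, we have 91211 = q(q + 266), so q² + 266q − 91211 = 0.
Discriminant: 266² + 4·91211 = 70756 + 364844 = 435600; √435600 = 660.
q = (−266 + 660)/2 = 197, and p = q + 266 = 463.
Check: 197 · 463 = 91211.

197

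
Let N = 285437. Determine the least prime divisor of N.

19

285437 is odd.
Digit sum 29, not divisible by 3.
Ends in 7: not divisible by 5.
7: 285437 = 7·40776 + 5
11: 285437 = 11·25948 + 9
13: 285437 = 13·21956 + 9
17: 285437 = 17·16790 + 7
19: 285437 = 19·15023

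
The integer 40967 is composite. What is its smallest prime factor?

71

40967 is odd.
Digit sum 26, not divisible by 3.
Ends in 7: not divisible by 5.
7: 40967 = 7·5852 + 3
11: 40967 = 11·3724 + 3
13: 40967 = 13·3151 + 4
17: 40967 = 17·2409 + 14
19: 40967 = 19·2156 + 3
23: 40967 = 23·1781 + 4
29: 40967 = 29·1412 + 19
31: 40967 = 31·1321 + 16
37: 40967 = 37·1107 + 8
41: 40967 = 41·999 + 8
43: 40967 = 43·952 + 31
47: 40967 = 47·871 + 30
53: 40967 = 53·772 + 51
59: 40967 = 59·694 + 21
61: 40967 = 61·671 + 36
67: 40967 = 67·611 + 30
71: 40967 = 71·577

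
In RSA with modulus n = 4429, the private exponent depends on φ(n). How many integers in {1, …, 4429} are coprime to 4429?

Factor: 4429 = 43 · 103.
φ(4429) = (43−1) · (103−1) = 42 · 102 = 4284.

4284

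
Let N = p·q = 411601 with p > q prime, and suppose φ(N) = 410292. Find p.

φ(n) = (p−1)(q−1) = n − (p+q) + 1, so p + q = 411601 − 410292 + 1 = 1310.
p and q are the roots of t² − 1310t + 411601 = 0.
Discriminant: 1310² − 4·411601 = 1716100 − 1646404 = 69696; √69696 = 264.
q = (1310 − 264)/2 = 523, p = (1310 + 264)/2 = 787.
Check: 523 · 787 = 411601.

787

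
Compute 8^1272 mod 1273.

8^1 ≡ 8 (mod 1273)
8^2 ≡ 8^2 = 64 ≡ 64 (mod 1273)
8^4 ≡ 64^2 = 4096 ≡ 277 (mod 1273)
8^8 ≡ 277^2 = 76729 ≡ 349 (mod 1273)
8^16 ≡ 349^2 = 121801 ≡ 866 (mod 1273)
8^32 ≡ 866^2 = 749956 ≡ 159 (mod 1273)
8^64 ≡ 159^2 = 25281 ≡ 1094 (mod 1273)
8^128 ≡ 1094^2 = 1196836 ≡ 216 (mod 1273)
8^256 ≡ 216^2 = 46656 ≡ 828 (mod 1273)
8^512 ≡ 828^2 = 685584 ≡ 710 (mod 1273)
8^1024 ≡ 710^2 = 504100 ≡ 1265 (mod 1273)
1272 = 1024 + 128 + 64 + 32 + 16 + 8 in binary powers of 2.
So 8^1272 ≡ 1265 · 216 · 1094 · 159 · 866 · 349 ≡ 685 (mod 1273).
Since 685 ≠ 1, base 8 is a Fermat witness: 1273 is composite.

685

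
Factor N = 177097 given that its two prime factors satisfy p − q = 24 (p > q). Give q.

Since p = q + 24, we have 177097 = q(q + 24), so q² + 24q − 177097 = 0.
Discriminant: 24² + 4·177097 = 576 + 708388 = 708964; √708964 = 842.
q = (−24 + 842)/2 = 409, and p = q + 24 = 433.
Check: 409 · 433 = 177097.

409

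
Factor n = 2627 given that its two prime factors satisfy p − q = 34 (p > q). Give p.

71

Since p = q + 34, we have 2627 = q(q + 34), so q² + 34q − 2627 = 0.
Discriminant: 34² + 4·2627 = 1156 + 10508 = 11664; √11664 = 108.
q = (−34 + 108)/2 = 37, and p = q + 34 = 71.
Check: 37 · 71 = 2627.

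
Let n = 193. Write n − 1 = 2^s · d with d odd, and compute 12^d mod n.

184

193 − 1 = 192 = 2^6 · 3, so d = 3.
12^1 ≡ 12 (mod 193)
12^2 ≡ 12^2 = 144 ≡ 144 (mod 193)
3 = 2 + 1 in binary powers of 2.
So 12^3 ≡ 144 · 12 ≡ 184 (mod 193).
Squaring chain: 184 → 81 → 192 → 1 → 1 → 1; reaches −1, so base 12 does not prove 193 composite.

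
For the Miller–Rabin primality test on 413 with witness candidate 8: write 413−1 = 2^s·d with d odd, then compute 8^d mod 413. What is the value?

309

413 − 1 = 412 = 2^2 · 103, so d = 103.
8^1 ≡ 8 (mod 413)
8^2 ≡ 8^2 = 64 ≡ 64 (mod 413)
8^4 ≡ 64^2 = 4096 ≡ 379 (mod 413)
8^8 ≡ 379^2 = 143641 ≡ 330 (mod 413)
8^16 ≡ 330^2 = 108900 ≡ 281 (mod 413)
8^32 ≡ 281^2 = 78961 ≡ 78 (mod 413)
8^64 ≡ 78^2 = 6084 ≡ 302 (mod 413)
103 = 64 + 32 + 4 + 2 + 1 in binary powers of 2.
So 8^103 ≡ 302 · 78 · 379 · 64 · 8 ≡ 309 (mod 413).
Squaring chain: 309 → 78; never reaches −1, so base 8 is a Miller–Rabin witness that 413 is composite.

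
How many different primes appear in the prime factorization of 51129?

51129 = 3^2 · 5681
5681 = 13 · 437
437 = 19 · 23
51129 = 3^2 · 13 · 19 · 23, which has 4 distinct prime factors.

4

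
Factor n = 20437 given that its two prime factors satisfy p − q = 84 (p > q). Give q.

107

Since p = q + 84, we have 20437 = q(q + 84), so q² + 84q − 20437 = 0.
Discriminant: 84² + 4·20437 = 7056 + 81748 = 88804; √88804 = 298.
q = (−84 + 298)/2 = 107, and p = q + 84 = 191.
Check: 107 · 191 = 20437.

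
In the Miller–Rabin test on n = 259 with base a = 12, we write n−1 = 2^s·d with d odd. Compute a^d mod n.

174

259 − 1 = 258 = 2^1 · 129, so d = 129.
12^1 ≡ 12 (mod 259)
12^2 ≡ 12^2 = 144 ≡ 144 (mod 259)
12^4 ≡ 144^2 = 20736 ≡ 16 (mod 259)
12^8 ≡ 16^2 = 256 ≡ 256 (mod 259)
12^16 ≡ 256^2 = 65536 ≡ 9 (mod 259)
12^32 ≡ 9^2 = 81 ≡ 81 (mod 259)
12^64 ≡ 81^2 = 6561 ≡ 86 (mod 259)
12^128 ≡ 86^2 = 7396 ≡ 144 (mod 259)
129 = 128 + 1 in binary powers of 2.
So 12^129 ≡ 144 · 12 ≡ 174 (mod 259).
Squaring chain: 174; never reaches −1, so base 12 is a Miller–Rabin witness that 259 is composite.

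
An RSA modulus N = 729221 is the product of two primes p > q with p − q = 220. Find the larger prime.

Since p = q + 220, we have 729221 = q(q + 220), so q² + 220q − 729221 = 0.
Discriminant: 220² + 4·729221 = 48400 + 2916884 = 2965284; √2965284 = 1722.
q = (−220 + 1722)/2 = 751, and p = q + 220 = 971.
Check: 751 · 971 = 729221.

971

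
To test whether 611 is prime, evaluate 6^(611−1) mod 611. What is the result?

225

6^1 ≡ 6 (mod 611)
6^2 ≡ 6^2 = 36 ≡ 36 (mod 611)
6^4 ≡ 36^2 = 1296 ≡ 74 (mod 611)
6^8 ≡ 74^2 = 5476 ≡ 588 (mod 611)
6^16 ≡ 588^2 = 345744 ≡ 529 (mod 611)
6^32 ≡ 529^2 = 279841 ≡ 3 (mod 611)
6^64 ≡ 3^2 = 9 ≡ 9 (mod 611)
6^128 ≡ 9^2 = 81 ≡ 81 (mod 611)
6^256 ≡ 81^2 = 6561 ≡ 451 (mod 611)
6^512 ≡ 451^2 = 203401 ≡ 549 (mod 611)
610 = 512 + 64 + 32 + 2 in binary powers of 2.
So 6^610 ≡ 549 · 9 · 3 · 36 ≡ 225 (mod 611).
Since 225 ≠ 1, base 6 is a Fermat witness: 611 is composite.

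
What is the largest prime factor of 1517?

1517 = 37 · 41
41 is prime.
So 1517 = 37 · 41; the largest prime factor is 41.

41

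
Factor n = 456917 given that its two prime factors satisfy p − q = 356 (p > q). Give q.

521

Since p = q + 356, we have 456917 = q(q + 356), so q² + 356q − 456917 = 0.
Discriminant: 356² + 4·456917 = 126736 + 1827668 = 1954404; √1954404 = 1398.
q = (−356 + 1398)/2 = 521, and p = q + 356 = 877.
Check: 521 · 877 = 456917.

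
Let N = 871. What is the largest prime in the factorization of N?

871 = 13 · 67
67 is prime.
So 871 = 13 · 67; the largest prime factor is 67.

67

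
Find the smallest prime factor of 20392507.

79

20392507 is odd.
Digit sum 28, not divisible by 3.
Ends in 7: not divisible by 5.
7: 20392507 = 7·2913215 + 2
11: 20392507 = 11·1853864 + 3
13: 20392507 = 13·1568654 + 5
17: 20392507 = 17·1199559 + 4
19: 20392507 = 19·1073289 + 16
23: 20392507 = 23·886630 + 17
29: 20392507 = 29·703189 + 26
31: 20392507 = 31·657822 + 25
37: 20392507 = 37·551148 + 31
41: 20392507 = 41·497378 + 9
43: 20392507 = 43·474244 + 15
47: 20392507 = 47·433883 + 6
53: 20392507 = 53·384764 + 15
59: 20392507 = 59·345635 + 42
61: 20392507 = 61·334303 + 24
67: 20392507 = 67·304365 + 52
71: 20392507 = 71·287218 + 29
73: 20392507 = 73·279349 + 30
79: 20392507 = 79·258133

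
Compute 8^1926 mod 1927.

8^1 ≡ 8 (mod 1927)
8^2 ≡ 8^2 = 64 ≡ 64 (mod 1927)
8^4 ≡ 64^2 = 4096 ≡ 242 (mod 1927)
8^8 ≡ 242^2 = 58564 ≡ 754 (mod 1927)
8^16 ≡ 754^2 = 568516 ≡ 51 (mod 1927)
8^32 ≡ 51^2 = 2601 ≡ 674 (mod 1927)
8^64 ≡ 674^2 = 454276 ≡ 1431 (mod 1927)
8^128 ≡ 1431^2 = 2047761 ≡ 1287 (mod 1927)
8^256 ≡ 1287^2 = 1656369 ≡ 1076 (mod 1927)
8^512 ≡ 1076^2 = 1157776 ≡ 1576 (mod 1927)
8^1024 ≡ 1576^2 = 2483776 ≡ 1800 (mod 1927)
1926 = 1024 + 512 + 256 + 128 + 4 + 2 in binary powers of 2.
So 8^1926 ≡ 1800 · 1576 · 1076 · 1287 · 242 · 64 ≡ 1630 (mod 1927).
Since 1630 ≠ 1, base 8 is a Fermat witness: 1927 is composite.

1630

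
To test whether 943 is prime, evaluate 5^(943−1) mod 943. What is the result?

558

5^1 ≡ 5 (mod 943)
5^2 ≡ 5^2 = 25 ≡ 25 (mod 943)
5^4 ≡ 25^2 = 625 ≡ 625 (mod 943)
5^8 ≡ 625^2 = 390625 ≡ 223 (mod 943)
5^16 ≡ 223^2 = 49729 ≡ 693 (mod 943)
5^32 ≡ 693^2 = 480249 ≡ 262 (mod 943)
5^64 ≡ 262^2 = 68644 ≡ 748 (mod 943)
5^128 ≡ 748^2 = 559504 ≡ 305 (mod 943)
5^256 ≡ 305^2 = 93025 ≡ 611 (mod 943)
5^512 ≡ 611^2 = 373321 ≡ 836 (mod 943)
942 = 512 + 256 + 128 + 32 + 8 + 4 + 2 in binary powers of 2.
So 5^942 ≡ 836 · 611 · 305 · 262 · 223 · 625 · 25 ≡ 558 (mod 943).
Since 558 ≠ 1, base 5 is a Fermat witness: 943 is composite.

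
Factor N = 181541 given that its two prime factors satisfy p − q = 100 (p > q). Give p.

479

Since p = q + 100, we have 181541 = q(q + 100), so q² + 100q − 181541 = 0.
Discriminant: 100² + 4·181541 = 10000 + 726164 = 736164; √736164 = 858.
q = (−100 + 858)/2 = 379, and p = q + 100 = 479.
Check: 379 · 479 = 181541.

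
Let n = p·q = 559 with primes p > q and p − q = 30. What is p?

43

Since p = q + 30, we have 559 = q(q + 30), so q² + 30q − 559 = 0.
Discriminant: 30² + 4·559 = 900 + 2236 = 3136; √3136 = 56.
q = (−30 + 56)/2 = 13, and p = q + 30 = 43.
Check: 13 · 43 = 559.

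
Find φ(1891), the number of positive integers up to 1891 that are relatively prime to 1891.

Factor: 1891 = 31 · 61.
φ(1891) = (31−1) · (61−1) = 30 · 60 = 1800.

1800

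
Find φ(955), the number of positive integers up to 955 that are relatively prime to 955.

Factor: 955 = 5 · 191.
φ(955) = (5−1) · (191−1) = 4 · 190 = 760.

760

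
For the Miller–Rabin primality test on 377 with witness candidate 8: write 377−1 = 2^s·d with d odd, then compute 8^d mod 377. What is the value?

31

377 − 1 = 376 = 2^3 · 47, so d = 47.
8^1 ≡ 8 (mod 377)
8^2 ≡ 8^2 = 64 ≡ 64 (mod 377)
8^4 ≡ 64^2 = 4096 ≡ 326 (mod 377)
8^8 ≡ 326^2 = 106276 ≡ 339 (mod 377)
8^16 ≡ 339^2 = 114921 ≡ 313 (mod 377)
8^32 ≡ 313^2 = 97969 ≡ 326 (mod 377)
47 = 32 + 8 + 4 + 2 + 1 in binary powers of 2.
So 8^47 ≡ 326 · 339 · 326 · 64 · 8 ≡ 31 (mod 377).
Squaring chain: 31 → 207 → 248; never reaches −1, so base 8 is a Miller–Rabin witness that 377 is composite.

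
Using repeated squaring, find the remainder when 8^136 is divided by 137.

8^1 ≡ 8 (mod 137)
8^2 ≡ 8^2 = 64 ≡ 64 (mod 137)
8^4 ≡ 64^2 = 4096 ≡ 123 (mod 137)
8^8 ≡ 123^2 = 15129 ≡ 59 (mod 137)
8^16 ≡ 59^2 = 3481 ≡ 56 (mod 137)
8^32 ≡ 56^2 = 3136 ≡ 122 (mod 137)
8^64 ≡ 122^2 = 14884 ≡ 88 (mod 137)
8^128 ≡ 88^2 = 7744 ≡ 72 (mod 137)
136 = 128 + 8 in binary powers of 2.
So 8^136 ≡ 72 · 59 ≡ 1 (mod 137).
Since the result is 1, base 8 gives no evidence that 137 is composite.

1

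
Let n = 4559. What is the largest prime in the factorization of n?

4559 = 47 · 97
97 is prime.
So 4559 = 47 · 97; the largest prime factor is 97.

97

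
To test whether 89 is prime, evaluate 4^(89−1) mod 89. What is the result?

1

4^1 ≡ 4 (mod 89)
4^2 ≡ 4^2 = 16 ≡ 16 (mod 89)
4^4 ≡ 16^2 = 256 ≡ 78 (mod 89)
4^8 ≡ 78^2 = 6084 ≡ 32 (mod 89)
4^16 ≡ 32^2 = 1024 ≡ 45 (mod 89)
4^32 ≡ 45^2 = 2025 ≡ 67 (mod 89)
4^64 ≡ 67^2 = 4489 ≡ 39 (mod 89)
88 = 64 + 16 + 8 in binary powers of 2.
So 4^88 ≡ 39 · 45 · 32 ≡ 1 (mod 89).
Since the result is 1, base 4 gives no evidence that 89 is composite.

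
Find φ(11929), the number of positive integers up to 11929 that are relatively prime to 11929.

11700

Factor: 11929 = 79 · 151.
φ(11929) = (79−1) · (151−1) = 78 · 150 = 11700.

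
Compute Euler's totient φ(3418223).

3345408

Factor: 3418223 = 89 · 193 · 199.
φ(3418223) = (89−1) · (193−1) · (199−1) = 88 · 192 · 198 = 3345408.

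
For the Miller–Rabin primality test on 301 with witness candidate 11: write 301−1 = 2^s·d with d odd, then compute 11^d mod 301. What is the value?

274

301 − 1 = 300 = 2^2 · 75, so d = 75.
11^1 ≡ 11 (mod 301)
11^2 ≡ 11^2 = 121 ≡ 121 (mod 301)
11^4 ≡ 121^2 = 14641 ≡ 193 (mod 301)
11^8 ≡ 193^2 = 37249 ≡ 226 (mod 301)
11^16 ≡ 226^2 = 51076 ≡ 207 (mod 301)
11^32 ≡ 207^2 = 42849 ≡ 107 (mod 301)
11^64 ≡ 107^2 = 11449 ≡ 11 (mod 301)
75 = 64 + 8 + 2 + 1 in binary powers of 2.
So 11^75 ≡ 11 · 226 · 121 · 11 ≡ 274 (mod 301).
Squaring chain: 274 → 127; never reaches −1, so base 11 is a Miller–Rabin witness that 301 is composite.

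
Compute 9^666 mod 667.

9^1 ≡ 9 (mod 667)
9^2 ≡ 9^2 = 81 ≡ 81 (mod 667)
9^4 ≡ 81^2 = 6561 ≡ 558 (mod 667)
9^8 ≡ 558^2 = 311364 ≡ 542 (mod 667)
9^16 ≡ 542^2 = 293764 ≡ 284 (mod 667)
9^32 ≡ 284^2 = 80656 ≡ 616 (mod 667)
9^64 ≡ 616^2 = 379456 ≡ 600 (mod 667)
9^128 ≡ 600^2 = 360000 ≡ 487 (mod 667)
9^256 ≡ 487^2 = 237169 ≡ 384 (mod 667)
9^512 ≡ 384^2 = 147456 ≡ 49 (mod 667)
666 = 512 + 128 + 16 + 8 + 2 in binary powers of 2.
So 9^666 ≡ 49 · 487 · 284 · 542 · 81 ≡ 49 (mod 667).
Since 49 ≠ 1, base 9 is a Fermat witness: 667 is composite.

49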